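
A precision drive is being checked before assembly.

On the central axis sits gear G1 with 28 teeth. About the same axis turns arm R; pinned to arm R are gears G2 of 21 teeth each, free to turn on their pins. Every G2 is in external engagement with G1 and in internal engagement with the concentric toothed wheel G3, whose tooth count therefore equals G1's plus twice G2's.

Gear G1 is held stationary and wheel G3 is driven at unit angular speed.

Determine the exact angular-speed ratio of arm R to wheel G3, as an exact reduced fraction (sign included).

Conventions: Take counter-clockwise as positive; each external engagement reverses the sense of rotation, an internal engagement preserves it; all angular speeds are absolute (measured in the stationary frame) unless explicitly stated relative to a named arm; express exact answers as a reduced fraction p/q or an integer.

planetary set (28T centre, 21T on arm, 70T internal) — Willis relation
ring teeth: 28 + 2·21 = 70
28(ω_sun−ω_arm) = −70(ω_ring−ω_arm),  ω_sun = 0, ω_ring = 1
28(0−ω_arm) = −70(1−ω_arm)  ⇒  98·ω_arm = 70  ⇒  ω_arm = 5/7
ω_out/ω_in = 5/7

5/7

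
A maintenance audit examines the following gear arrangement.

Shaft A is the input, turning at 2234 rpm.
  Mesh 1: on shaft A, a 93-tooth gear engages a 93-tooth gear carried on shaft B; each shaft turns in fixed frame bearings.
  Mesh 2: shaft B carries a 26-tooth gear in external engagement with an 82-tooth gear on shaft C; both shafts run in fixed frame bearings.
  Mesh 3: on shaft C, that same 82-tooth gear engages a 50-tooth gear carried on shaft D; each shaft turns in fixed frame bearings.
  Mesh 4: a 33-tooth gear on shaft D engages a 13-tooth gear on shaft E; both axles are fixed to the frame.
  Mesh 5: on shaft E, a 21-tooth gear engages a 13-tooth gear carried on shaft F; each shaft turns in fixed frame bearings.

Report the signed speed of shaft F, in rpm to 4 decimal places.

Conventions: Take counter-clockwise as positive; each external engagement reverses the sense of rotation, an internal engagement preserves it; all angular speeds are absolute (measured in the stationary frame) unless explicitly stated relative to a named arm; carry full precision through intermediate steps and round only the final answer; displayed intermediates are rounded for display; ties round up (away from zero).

class = fixed-axis compound train [5 meshes; 5 ratios multiply, 5 sense flips]
mesh 1 [93T→93T]: ω = 2234.0000×93/93 = 2234.0000 rpm, sense flips to −
mesh 2 [26T→82T]: ω = 2234.0000×26/82 = 708.3415 rpm, sense flips to +
mesh 3 [82T→50T]: ω = 708.3415×82/50 = 1161.6800 rpm, sense flips to −
mesh 4 [33T→13T]: ω = 1161.6800×33/13 = 2948.8800 rpm, sense flips to +
mesh 5 [21T→13T]: ω = 2948.8800×21/13 = 4763.5754 rpm, sense flips to −
signed output speed = -4763.5754 rpm

-4763.5754 rpm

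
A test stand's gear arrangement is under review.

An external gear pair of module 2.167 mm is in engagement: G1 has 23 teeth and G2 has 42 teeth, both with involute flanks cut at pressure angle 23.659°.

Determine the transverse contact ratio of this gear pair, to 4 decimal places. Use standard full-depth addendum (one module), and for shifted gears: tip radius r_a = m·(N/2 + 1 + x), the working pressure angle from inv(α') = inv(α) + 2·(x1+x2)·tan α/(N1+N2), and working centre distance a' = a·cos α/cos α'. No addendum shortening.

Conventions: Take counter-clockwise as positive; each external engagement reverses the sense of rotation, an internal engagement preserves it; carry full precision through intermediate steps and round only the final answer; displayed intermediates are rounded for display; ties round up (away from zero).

1.5173

topology: single-mesh involute geometry — m = 2.167, 23T/42T pair
base radii: r_b1 = 22.825932, r_b2 = 41.682136
tip radii: r_a1 = 27.087500, r_a2 = 47.674000
no profile shift: α' = α, a' = a
action lengths: √(r_a1²−r_b1²) = 14.584564, √(r_a2²−r_b2²) = 23.138924
base pitch p_b = π·m·cos α = 6.235633
CR = (14.584564 + 23.138924 − 70.427500·sin 23.65900°)/6.235633 = 1.517322
contact ratio ≈ 1.5173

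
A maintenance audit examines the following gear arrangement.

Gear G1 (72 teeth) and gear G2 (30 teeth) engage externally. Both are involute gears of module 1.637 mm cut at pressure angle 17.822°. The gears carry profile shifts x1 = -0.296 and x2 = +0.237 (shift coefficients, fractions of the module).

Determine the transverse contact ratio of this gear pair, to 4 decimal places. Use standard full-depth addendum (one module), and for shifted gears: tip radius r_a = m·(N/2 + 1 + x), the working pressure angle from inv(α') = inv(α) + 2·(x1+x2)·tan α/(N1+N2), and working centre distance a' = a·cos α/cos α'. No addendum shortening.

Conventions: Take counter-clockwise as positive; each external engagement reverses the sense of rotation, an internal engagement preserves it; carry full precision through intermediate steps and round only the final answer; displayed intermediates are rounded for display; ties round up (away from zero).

topology: single-mesh involute geometry — m = 1.637, 72T/30T pair
base radii: r_b1 = 56.103968, r_b2 = 23.376653
tip radii: r_a1 = 60.084448, r_a2 = 26.579969
inv(α') = inv(17.822°) + 2·(-0.296+0.237)·tan α/(72+30) = 0.01006398  ⇒  α' = 17.61323°
a' = a·cos α / cos α' = 83.4870·cos 17.822°/cos 17.61323° = 83.389868
action lengths: √(r_a1²−r_b1²) = 21.505480, √(r_a2²−r_b2²) = 12.650171
base pitch p_b = π·m·cos α = 4.895995
CR = (21.505480 + 12.650171 − 83.389868·sin 17.61323°)/4.895995 = 1.822453
contact ratio ≈ 1.8225

1.8225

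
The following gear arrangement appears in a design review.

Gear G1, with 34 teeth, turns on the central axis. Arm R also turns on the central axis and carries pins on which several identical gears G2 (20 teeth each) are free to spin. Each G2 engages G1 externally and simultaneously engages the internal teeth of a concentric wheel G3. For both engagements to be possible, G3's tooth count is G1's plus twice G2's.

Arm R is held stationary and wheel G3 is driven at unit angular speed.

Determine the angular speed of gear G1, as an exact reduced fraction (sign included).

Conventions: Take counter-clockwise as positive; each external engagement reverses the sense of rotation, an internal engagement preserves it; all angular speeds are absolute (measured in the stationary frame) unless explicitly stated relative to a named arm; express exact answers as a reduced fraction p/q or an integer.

-37/17

recognized (axles ride arm R): planetary set, 34/20/74 teeth
ring teeth: 34 + 2·20 = 74
34(ω_sun−ω_arm) = −74(ω_ring−ω_arm),  ω_arm = 0, ω_ring = 1
ω_sun = 0 − (74/34)(1−0) = -37/17
exact speed ratio = -37/17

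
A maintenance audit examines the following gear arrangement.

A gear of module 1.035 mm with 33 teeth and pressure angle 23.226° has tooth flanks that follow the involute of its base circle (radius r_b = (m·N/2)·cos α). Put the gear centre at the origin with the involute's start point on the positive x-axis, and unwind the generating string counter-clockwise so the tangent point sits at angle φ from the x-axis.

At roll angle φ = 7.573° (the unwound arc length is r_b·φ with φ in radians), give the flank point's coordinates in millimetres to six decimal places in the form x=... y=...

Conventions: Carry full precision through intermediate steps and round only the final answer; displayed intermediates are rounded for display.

single-mesh involute tooth geometry (33T wheel at module 1.035)
pitch radius r_p = m·N/2 = 1.035·33/2 = 17.077500
base radius r_b = r_p·cos α = 17.077500·cos 23.226° = 15.693479
roll angle φ = 7.573° = 0.13217378 rad
x = r_b·(cos φ + φ·sin φ) = 15.829963
y = r_b·(sin φ − φ·cos φ) = 0.012058

x=15.829963 y=0.012058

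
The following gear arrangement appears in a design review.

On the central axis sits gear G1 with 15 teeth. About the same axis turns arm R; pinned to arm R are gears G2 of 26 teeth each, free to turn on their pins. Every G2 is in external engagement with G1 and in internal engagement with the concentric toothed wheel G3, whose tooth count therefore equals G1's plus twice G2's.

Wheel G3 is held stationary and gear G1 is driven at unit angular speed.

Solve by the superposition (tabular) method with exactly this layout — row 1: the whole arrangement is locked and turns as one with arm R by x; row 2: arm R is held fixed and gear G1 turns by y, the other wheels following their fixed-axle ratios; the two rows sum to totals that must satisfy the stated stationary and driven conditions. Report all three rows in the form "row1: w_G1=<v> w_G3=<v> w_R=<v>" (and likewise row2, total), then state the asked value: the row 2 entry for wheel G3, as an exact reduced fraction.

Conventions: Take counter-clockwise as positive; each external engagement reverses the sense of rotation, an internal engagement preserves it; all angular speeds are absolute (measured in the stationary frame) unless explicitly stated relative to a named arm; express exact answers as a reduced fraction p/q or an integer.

planetary set (15T centre, 26T on arm, 67T internal) — Willis relation
row 1 (train locked, turned with arm): all members turn x
row 2 — arm fixed, fixed-axis ratios: sun y, ring −(15/67)·y, arm 0
boundary: total ω_ring = x − (15/67)·y = 0 and total ω_sun = x + y = 1  ⇒  y = 67/82, x = 15/82
row 2 ring = −(15/67)·67/82 = -15/82
totals (row 1 + row 2): sun 15/82 + 67/82 = 1, ring 15/82 + (-15/82) = 0, arm 15/82 + 0 = 15/82
asked cell (row2, ring) = -15/82

row1: w_G1=15/82 w_G3=15/82 w_R=15/82
row2: w_G1=67/82 w_G3=-15/82 w_R=0
total: w_G1=1 w_G3=0 w_R=15/82
asked value: -15/82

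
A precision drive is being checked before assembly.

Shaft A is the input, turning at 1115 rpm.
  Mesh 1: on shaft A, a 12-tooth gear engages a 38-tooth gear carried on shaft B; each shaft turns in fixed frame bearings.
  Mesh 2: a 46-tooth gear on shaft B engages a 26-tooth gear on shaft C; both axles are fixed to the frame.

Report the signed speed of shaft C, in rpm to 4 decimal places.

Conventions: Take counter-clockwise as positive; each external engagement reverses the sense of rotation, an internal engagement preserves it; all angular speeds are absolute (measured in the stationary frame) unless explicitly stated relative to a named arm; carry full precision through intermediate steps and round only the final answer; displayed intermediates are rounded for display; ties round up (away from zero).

+622.9555 rpm

topology: fixed-axis compound train — 2 meshes, A→C
mesh 1 [12T→38T]: ω = 1115.0000×12/38 = 352.1053 rpm, sense flips to −
mesh 2 [46T→26T]: ω = 352.1053×46/26 = 622.9555 rpm, sense flips to +
signed output speed = +622.9555 rpm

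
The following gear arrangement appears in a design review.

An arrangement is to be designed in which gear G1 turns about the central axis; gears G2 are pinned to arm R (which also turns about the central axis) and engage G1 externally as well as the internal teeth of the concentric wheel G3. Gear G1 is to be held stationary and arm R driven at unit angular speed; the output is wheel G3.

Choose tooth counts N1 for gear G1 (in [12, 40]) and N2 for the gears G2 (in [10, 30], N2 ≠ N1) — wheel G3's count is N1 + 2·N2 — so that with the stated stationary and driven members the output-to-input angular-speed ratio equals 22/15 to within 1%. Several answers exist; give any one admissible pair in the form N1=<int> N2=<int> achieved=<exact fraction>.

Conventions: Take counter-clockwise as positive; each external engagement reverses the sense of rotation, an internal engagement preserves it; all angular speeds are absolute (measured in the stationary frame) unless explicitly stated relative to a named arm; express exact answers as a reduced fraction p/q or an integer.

topology: planetary set — design target 22/15, arm = carrier (Willis)
Willis with ω_sun = 0: ω_ring/ω_arm = (N1+N3)/N3; set equal to 22/15  ⇒  N3/N1 = 1/(22/15 − 1) = 15/7
N3 = N1 + 2·N2  ⇒  N2/N1 = (N3/N1 − 1)/2 = (15/7 − 1)/2 = 4/7
smallest multiple with N1 ≥ 12 and N2 ≥ 10: k = 3  ⇒  N1 = 3·7 = 21, N2 = 3·4 = 12 (N1 ≤ 40, N2 ≤ 30, N2 ≠ N1 ✓), N3 = 21 + 2·12 = 45
check: (N1+N3)/N3 with N1 = 21, N3 = 45 gives 22/15; |achieved − target| = 0 ≤ 11/750 ✓

N1=21 N2=12 achieved=22/15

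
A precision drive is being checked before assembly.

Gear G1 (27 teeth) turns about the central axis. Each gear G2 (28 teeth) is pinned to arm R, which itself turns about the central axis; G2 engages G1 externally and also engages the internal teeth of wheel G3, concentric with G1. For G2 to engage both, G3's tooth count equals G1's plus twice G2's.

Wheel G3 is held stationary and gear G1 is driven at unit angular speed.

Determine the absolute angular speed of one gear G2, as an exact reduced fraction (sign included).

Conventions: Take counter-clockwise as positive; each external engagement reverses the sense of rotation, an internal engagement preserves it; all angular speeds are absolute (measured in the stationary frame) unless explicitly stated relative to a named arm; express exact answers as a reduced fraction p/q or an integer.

-27/56

planetary set (27T centre, 28T on arm, 83T internal) — Willis relation
ring teeth: 27 + 2·28 = 83
27(ω_sun−ω_arm) = −83(ω_ring−ω_arm),  ω_ring = 0, ω_sun = 1
27(1−ω_arm) = −83(0−ω_arm)  ⇒  110·ω_arm = 27  ⇒  ω_arm = 27/110
sun–planet mesh: 27·(1−27/110) = −28·(ω_p−ω_arm)  ⇒  ω_p−ω_arm = -2241/3080
ω_p = 27/110 − 2241/3080 = -27/56
exact speed ratio = -27/56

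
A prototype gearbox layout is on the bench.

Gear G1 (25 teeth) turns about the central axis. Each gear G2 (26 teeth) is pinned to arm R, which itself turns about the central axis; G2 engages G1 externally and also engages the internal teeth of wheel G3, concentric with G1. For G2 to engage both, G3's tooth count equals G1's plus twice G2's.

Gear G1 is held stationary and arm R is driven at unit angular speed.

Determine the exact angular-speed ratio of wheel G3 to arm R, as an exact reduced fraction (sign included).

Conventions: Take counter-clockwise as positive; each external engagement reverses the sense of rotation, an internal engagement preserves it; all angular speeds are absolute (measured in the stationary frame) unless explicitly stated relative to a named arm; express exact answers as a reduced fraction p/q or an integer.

class = planetary set [G3 = 25+2·26 = 77; Willis about the carrier]
ring teeth: 25 + 2·26 = 77
25(ω_sun−ω_arm) = −77(ω_ring−ω_arm),  ω_sun = 0, ω_arm = 1
ω_ring = 1 − (25/77)(0−1) = 102/77
ω_out/ω_in = 102/77

102/77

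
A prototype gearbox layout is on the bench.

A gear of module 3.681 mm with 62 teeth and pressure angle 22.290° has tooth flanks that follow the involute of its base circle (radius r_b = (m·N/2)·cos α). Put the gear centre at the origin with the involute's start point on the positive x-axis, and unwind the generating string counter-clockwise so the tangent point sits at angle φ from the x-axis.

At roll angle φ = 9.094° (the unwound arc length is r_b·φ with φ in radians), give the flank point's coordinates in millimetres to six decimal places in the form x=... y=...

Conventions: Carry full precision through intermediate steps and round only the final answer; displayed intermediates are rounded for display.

x=106.905742 y=0.140372

topology: single-mesh involute geometry — m = 3.681, N = 62
pitch radius r_p = m·N/2 = 3.681·62/2 = 114.111000
base radius r_b = r_p·cos α = 114.111000·cos 22.290° = 105.584162
roll angle φ = 9.094° = 0.15872024 rad
x = r_b·(cos φ + φ·sin φ) = 106.905742
y = r_b·(sin φ − φ·cos φ) = 0.140372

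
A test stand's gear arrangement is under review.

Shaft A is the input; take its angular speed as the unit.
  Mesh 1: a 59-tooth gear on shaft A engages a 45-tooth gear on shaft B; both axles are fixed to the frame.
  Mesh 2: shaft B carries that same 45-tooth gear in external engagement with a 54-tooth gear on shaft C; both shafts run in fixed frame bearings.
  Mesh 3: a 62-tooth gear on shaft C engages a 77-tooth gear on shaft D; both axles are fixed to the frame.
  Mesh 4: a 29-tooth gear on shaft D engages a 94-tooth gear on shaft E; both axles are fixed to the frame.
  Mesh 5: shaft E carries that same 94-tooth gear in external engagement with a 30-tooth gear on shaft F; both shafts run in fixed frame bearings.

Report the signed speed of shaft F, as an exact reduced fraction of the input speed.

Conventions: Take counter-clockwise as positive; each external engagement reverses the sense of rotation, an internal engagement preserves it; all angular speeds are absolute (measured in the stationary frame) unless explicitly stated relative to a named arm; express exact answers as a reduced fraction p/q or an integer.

-53041/62370

5-mesh fixed-axis compound train (all bearings frame-fixed)
mesh 1 [59T→45T]: |ω|/ω_in = 1×59/45 = 59/45, sense flips to −
mesh 2 [45T→54T]: |ω|/ω_in = (59/45)×45/54 = 59/54, sense flips to +
mesh 3 [62T→77T]: |ω|/ω_in = (59/54)×62/77 = 1829/2079, sense flips to −
mesh 4 [29T→94T]: |ω|/ω_in = (1829/2079)×29/94 = 53041/195426, sense flips to +
mesh 5 [94T→30T]: |ω|/ω_in = (53041/195426)×94/30 = 53041/62370, sense flips to −
signed output speed (× input speed) = -53041/62370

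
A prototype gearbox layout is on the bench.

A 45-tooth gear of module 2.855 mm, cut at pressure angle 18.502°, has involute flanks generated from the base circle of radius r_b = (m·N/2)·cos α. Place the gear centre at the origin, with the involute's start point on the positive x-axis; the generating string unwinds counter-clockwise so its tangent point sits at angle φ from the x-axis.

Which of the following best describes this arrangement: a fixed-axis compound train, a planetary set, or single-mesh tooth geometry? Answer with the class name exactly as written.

single-mesh tooth geometry

single-mesh involute tooth geometry (45T wheel at module 2.855)
classification: single-mesh tooth geometry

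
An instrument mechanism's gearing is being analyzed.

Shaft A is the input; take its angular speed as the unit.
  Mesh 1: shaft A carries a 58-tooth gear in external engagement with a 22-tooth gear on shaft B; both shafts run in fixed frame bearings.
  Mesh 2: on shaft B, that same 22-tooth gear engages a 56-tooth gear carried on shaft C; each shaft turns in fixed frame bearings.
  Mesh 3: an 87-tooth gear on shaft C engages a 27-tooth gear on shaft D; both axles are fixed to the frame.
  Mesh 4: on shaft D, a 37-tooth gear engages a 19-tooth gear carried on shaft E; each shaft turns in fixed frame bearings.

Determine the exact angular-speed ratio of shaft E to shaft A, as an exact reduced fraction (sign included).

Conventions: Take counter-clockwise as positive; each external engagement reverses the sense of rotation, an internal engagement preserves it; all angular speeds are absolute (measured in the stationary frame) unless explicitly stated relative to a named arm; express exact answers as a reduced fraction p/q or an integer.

31117/4788

class = fixed-axis compound train [4 meshes; 4 ratios multiply, 4 sense flips]
mesh 1 [58T→22T]: running ratio 29/11, sense −
mesh 2 [22T→56T]: running ratio 29/28, sense +
mesh 3 [87T→27T]: running ratio 841/252, sense −
mesh 4 [37T→19T]: running ratio 31117/4788, sense +
ω_out/ω_in = 31117/4788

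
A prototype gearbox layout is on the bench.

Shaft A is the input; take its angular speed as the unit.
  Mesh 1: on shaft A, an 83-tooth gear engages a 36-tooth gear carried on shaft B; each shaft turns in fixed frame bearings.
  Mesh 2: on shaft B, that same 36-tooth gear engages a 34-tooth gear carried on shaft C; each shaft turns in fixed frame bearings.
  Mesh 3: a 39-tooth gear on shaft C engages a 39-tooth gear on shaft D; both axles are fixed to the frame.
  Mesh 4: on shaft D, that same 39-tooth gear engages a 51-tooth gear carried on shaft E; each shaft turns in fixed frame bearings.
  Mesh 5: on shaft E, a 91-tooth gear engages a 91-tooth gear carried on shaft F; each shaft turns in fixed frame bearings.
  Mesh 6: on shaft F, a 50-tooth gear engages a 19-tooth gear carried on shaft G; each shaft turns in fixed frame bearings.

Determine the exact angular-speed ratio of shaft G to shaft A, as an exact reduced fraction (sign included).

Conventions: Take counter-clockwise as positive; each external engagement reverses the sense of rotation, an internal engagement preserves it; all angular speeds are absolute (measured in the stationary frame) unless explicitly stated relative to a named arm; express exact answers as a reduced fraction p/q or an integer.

class = fixed-axis compound train [6 meshes; 6 ratios multiply, 6 sense flips]
mesh 1 [83T→36T]: running ratio 83/36, sense −
mesh 2 [36T→34T]: running ratio 83/34, sense +
mesh 3 [39T→39T]: running ratio 83/34, sense −
mesh 4 [39T→51T]: running ratio 1079/578, sense +
mesh 5 [91T→91T]: running ratio 1079/578, sense −
mesh 6 [50T→19T]: running ratio 26975/5491, sense +
ω_out/ω_in = 26975/5491

26975/5491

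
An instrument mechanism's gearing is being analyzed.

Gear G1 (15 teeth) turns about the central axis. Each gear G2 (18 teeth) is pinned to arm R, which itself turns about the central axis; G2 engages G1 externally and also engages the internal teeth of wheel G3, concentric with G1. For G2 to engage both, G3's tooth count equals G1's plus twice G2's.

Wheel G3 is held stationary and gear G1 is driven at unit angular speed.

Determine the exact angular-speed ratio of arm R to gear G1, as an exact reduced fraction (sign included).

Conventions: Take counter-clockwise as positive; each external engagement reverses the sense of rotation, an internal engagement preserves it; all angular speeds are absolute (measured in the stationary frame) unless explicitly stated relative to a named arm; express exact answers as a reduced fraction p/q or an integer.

5/22

class = planetary set [G3 = 15+2·18 = 51; Willis about the carrier]
ring teeth: 15 + 2·18 = 51
15(ω_sun−ω_arm) = −51(ω_ring−ω_arm),  ω_ring = 0, ω_sun = 1
15(1−ω_arm) = −51(0−ω_arm)  ⇒  66·ω_arm = 15  ⇒  ω_arm = 5/22
ω_out/ω_in = 5/22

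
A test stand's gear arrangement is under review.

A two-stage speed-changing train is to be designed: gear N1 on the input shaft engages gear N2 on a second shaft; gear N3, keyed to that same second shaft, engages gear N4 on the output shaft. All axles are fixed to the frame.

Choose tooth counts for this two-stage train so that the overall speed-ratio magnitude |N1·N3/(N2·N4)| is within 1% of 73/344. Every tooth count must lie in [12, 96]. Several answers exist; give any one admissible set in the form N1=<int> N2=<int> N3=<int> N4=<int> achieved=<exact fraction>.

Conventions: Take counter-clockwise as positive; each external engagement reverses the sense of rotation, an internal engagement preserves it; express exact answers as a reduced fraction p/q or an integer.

N1=12 N2=43 N3=73 N4=96 achieved=73/344

2-stage fixed-axis compound train for ratio 73/344
target = 73/344 in lowest terms: an exact hit needs N1·N3 = k·73 and N2·N4 = k·344 for one integer k, every count in [12, 96]; additionally prefer no 1:1 stage (N1 ≠ N2, N3 ≠ N4)
k = 1…11: no 1:1-free in-range split of k·73 and k·344 into factor pairs; take k = 12
k = 12: N1·N3 = 876 = 12·73, N2·N4 = 4128 = 43·96
achieved = 12·73/(43·96) = 73/344; |achieved − target| = 0 ≤ 73/34400 ✓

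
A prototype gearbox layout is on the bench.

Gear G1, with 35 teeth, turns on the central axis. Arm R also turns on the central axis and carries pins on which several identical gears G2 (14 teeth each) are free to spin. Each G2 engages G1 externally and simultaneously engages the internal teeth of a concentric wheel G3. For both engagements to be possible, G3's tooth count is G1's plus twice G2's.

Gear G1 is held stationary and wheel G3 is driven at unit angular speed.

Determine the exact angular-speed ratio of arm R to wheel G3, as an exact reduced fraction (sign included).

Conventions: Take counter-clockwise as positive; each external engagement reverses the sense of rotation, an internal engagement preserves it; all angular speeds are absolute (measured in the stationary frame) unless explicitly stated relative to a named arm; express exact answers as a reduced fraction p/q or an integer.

recognized (axles ride arm R): planetary set, 35/14/63 teeth
ring teeth: 35 + 2·14 = 63
35(ω_sun−ω_arm) = −63(ω_ring−ω_arm),  ω_sun = 0, ω_ring = 1
35(0−ω_arm) = −63(1−ω_arm)  ⇒  98·ω_arm = 63  ⇒  ω_arm = 9/14
ω_out/ω_in = 9/14

9/14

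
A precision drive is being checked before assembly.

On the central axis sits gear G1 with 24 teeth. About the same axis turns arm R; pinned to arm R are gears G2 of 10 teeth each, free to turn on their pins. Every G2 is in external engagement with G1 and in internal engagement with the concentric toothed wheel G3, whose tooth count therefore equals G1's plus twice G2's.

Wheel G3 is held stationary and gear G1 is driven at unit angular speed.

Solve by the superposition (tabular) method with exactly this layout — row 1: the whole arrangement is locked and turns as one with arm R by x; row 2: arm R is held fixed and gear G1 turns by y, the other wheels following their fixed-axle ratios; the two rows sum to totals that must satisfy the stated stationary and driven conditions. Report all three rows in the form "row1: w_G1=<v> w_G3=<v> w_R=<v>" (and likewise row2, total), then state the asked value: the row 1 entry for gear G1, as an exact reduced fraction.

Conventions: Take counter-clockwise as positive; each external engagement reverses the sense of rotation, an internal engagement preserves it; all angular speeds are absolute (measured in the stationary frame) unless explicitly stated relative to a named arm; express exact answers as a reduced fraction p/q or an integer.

row1: w_G1=6/17 w_G3=6/17 w_R=6/17
row2: w_G1=11/17 w_G3=-6/17 w_R=0
total: w_G1=1 w_G3=0 w_R=6/17
asked value: 6/17

planetary set (24T centre, 10T on arm, 44T internal) — Willis relation
row 1 (train locked, turned with arm): all members turn x
row 2: sun turns y, ring = −(24/44)·y, arm 0
boundary: total ω_ring = x − (24/44)·y = 0 and total ω_sun = x + y = 1  ⇒  y = 11/17, x = 6/17
row 2 ring = −(24/44)·11/17 = -6/17
totals (row 1 + row 2): sun 6/17 + 11/17 = 1, ring 6/17 + (-6/17) = 0, arm 6/17 + 0 = 6/17
asked cell (row1, sun) = 6/17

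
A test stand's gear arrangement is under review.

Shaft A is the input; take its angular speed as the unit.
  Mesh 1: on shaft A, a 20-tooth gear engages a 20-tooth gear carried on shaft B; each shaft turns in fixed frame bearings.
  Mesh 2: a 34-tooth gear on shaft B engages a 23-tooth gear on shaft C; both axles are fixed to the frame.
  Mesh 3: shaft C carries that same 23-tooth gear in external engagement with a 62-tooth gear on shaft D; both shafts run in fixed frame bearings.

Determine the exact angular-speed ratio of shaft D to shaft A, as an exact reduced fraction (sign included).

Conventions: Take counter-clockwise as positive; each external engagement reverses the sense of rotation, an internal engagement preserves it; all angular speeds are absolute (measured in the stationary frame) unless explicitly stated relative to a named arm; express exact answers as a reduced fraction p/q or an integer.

-17/31

class = fixed-axis compound train [3 meshes; 3 ratios multiply, 3 sense flips]
mesh 1 [20T→20T]: running ratio 1, sense −
mesh 2 [34T→23T]: running ratio 34/23, sense +
mesh 3 [23T→62T]: running ratio 17/31, sense −
ω_out/ω_in = -17/31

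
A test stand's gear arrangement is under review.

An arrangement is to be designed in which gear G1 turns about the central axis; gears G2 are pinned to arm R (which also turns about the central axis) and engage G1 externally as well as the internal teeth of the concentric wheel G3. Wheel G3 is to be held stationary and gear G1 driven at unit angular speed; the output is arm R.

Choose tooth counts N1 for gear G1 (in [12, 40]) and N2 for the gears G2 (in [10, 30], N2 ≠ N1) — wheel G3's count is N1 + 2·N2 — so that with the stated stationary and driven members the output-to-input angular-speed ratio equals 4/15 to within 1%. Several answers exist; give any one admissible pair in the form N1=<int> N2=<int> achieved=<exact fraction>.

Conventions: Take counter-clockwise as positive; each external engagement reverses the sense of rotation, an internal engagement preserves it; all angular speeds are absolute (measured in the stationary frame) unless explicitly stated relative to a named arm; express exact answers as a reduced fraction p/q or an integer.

N1=16 N2=14 achieved=4/15

design class (target 4/15): planetary set
Willis with ω_ring = 0: ω_arm/ω_sun = N1/(N1+N3); set equal to 4/15  ⇒  N3/N1 = 1/(4/15) − 1 = 11/4
N3 = N1 + 2·N2  ⇒  N2/N1 = (N3/N1 − 1)/2 = (11/4 − 1)/2 = 7/8
smallest multiple with N1 ≥ 12 and N2 ≥ 10: k = 2  ⇒  N1 = 2·8 = 16, N2 = 2·7 = 14 (N1 ≤ 40, N2 ≤ 30, N2 ≠ N1 ✓), N3 = 16 + 2·14 = 44
check: N1/(N1+N3) with N1 = 16, N3 = 44 gives 4/15; |achieved − target| = 0 ≤ 1/375 ✓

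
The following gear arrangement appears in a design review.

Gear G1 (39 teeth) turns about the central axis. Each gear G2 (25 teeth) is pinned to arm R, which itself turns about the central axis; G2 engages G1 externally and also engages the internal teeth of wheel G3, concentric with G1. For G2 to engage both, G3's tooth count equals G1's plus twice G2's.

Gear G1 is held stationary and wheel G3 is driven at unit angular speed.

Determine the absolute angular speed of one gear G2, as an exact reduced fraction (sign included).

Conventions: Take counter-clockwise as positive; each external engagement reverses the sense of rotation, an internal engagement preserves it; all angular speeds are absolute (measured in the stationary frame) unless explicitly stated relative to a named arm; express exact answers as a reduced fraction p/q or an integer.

planetary set (39T centre, 25T on arm, 89T internal) — Willis relation
ring teeth: 39 + 2·25 = 89
39(ω_sun−ω_arm) = −89(ω_ring−ω_arm),  ω_sun = 0, ω_ring = 1
39(0−ω_arm) = −89(1−ω_arm)  ⇒  128·ω_arm = 89  ⇒  ω_arm = 89/128
sun–planet mesh: 39·(0−89/128) = −25·(ω_p−ω_arm)  ⇒  ω_p−ω_arm = 3471/3200
ω_p = 89/128 + 3471/3200 = 89/50
exact speed ratio = 89/50

89/50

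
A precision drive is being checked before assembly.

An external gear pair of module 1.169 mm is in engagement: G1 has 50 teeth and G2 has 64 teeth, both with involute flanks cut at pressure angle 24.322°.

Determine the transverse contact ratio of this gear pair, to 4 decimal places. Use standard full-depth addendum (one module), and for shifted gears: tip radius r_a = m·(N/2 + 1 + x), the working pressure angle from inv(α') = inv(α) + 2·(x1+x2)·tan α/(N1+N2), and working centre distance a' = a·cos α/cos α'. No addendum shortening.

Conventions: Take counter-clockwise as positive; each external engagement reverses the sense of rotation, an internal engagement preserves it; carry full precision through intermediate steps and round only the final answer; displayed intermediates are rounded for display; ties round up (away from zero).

1.5735

recognized (one external pair, fixed centres): single-mesh tooth geometry, m = 1.169, N1 = 50, N2 = 64
base radii: r_b1 = 26.631141, r_b2 = 34.087860
tip radii: r_a1 = 30.394000, r_a2 = 38.577000
no profile shift: α' = α, a' = a
action lengths: √(r_a1²−r_b1²) = 14.648466, √(r_a2²−r_b2²) = 18.061083
base pitch p_b = π·m·cos α = 3.346568
CR = (14.648466 + 18.061083 − 66.633000·sin 24.32200°)/3.346568 = 1.573492
contact ratio ≈ 1.5735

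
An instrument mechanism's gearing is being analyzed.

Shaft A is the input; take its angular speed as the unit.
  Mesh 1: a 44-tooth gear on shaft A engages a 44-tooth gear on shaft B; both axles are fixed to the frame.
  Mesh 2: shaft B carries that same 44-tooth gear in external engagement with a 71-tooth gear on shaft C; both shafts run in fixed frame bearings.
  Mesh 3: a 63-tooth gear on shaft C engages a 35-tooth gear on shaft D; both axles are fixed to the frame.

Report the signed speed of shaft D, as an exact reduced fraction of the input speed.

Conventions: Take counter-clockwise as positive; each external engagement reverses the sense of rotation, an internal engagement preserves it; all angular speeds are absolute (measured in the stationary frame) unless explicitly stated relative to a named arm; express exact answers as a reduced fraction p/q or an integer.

-396/355

3-mesh fixed-axis compound train (all bearings frame-fixed)
mesh 1 [44T→44T]: |ω|/ω_in = 1×44/44 = 1, sense flips to −
mesh 2 [44T→71T]: |ω|/ω_in = 1×44/71 = 44/71, sense flips to +
mesh 3 [63T→35T]: |ω|/ω_in = (44/71)×63/35 = 396/355, sense flips to −
signed output speed (× input speed) = -396/355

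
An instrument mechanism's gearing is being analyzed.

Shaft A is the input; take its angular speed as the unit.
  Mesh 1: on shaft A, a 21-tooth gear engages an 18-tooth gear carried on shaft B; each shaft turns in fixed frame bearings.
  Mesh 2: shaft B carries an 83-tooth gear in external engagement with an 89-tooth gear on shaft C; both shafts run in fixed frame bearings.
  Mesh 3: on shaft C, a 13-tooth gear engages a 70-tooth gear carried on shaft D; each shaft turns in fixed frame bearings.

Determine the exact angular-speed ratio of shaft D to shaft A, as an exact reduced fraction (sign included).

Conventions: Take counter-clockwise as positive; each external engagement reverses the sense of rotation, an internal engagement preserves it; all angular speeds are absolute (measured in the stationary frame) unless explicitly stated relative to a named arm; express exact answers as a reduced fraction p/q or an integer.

class = fixed-axis compound train [3 meshes; 3 ratios multiply, 3 sense flips]
mesh 1 [21T→18T]: running ratio 7/6, sense −
mesh 2 [83T→89T]: running ratio 581/534, sense +
mesh 3 [13T→70T]: running ratio 1079/5340, sense −
ω_out/ω_in = -1079/5340

-1079/5340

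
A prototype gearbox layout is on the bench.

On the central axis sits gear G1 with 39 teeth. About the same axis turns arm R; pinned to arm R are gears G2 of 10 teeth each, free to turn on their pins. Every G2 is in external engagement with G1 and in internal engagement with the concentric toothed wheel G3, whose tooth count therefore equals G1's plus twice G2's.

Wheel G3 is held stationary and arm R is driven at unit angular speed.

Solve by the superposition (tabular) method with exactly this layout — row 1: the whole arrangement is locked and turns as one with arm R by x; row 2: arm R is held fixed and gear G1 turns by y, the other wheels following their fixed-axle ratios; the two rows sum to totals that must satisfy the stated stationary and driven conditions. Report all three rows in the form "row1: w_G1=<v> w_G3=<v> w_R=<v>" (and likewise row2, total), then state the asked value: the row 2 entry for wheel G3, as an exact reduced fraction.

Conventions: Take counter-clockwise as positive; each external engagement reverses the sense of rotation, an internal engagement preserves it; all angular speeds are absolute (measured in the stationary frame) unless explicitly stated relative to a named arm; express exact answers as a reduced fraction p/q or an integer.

row1: w_G1=1 w_G3=1 w_R=1
row2: w_G1=59/39 w_G3=-1 w_R=0
total: w_G1=98/39 w_G3=0 w_R=1
asked value: -1

class = planetary set [G3 = 39+2·10 = 59; Willis about the carrier]
row 1 — lock + rotate with arm: ω_sun = ω_ring = ω_arm = x
superposition row 2 [arm held]: sun y, ring −(39/59)·y, arm 0
boundary: total ω_ring = x − (39/59)·y = 0 and total ω_arm = x = 1  ⇒  y = 59/39, x = 1
row 2 ring = −(39/59)·59/39 = -1
totals (row 1 + row 2): sun 1 + 59/39 = 98/39, ring 1 + (-1) = 0, arm 1 + 0 = 1
asked cell (row2, ring) = -1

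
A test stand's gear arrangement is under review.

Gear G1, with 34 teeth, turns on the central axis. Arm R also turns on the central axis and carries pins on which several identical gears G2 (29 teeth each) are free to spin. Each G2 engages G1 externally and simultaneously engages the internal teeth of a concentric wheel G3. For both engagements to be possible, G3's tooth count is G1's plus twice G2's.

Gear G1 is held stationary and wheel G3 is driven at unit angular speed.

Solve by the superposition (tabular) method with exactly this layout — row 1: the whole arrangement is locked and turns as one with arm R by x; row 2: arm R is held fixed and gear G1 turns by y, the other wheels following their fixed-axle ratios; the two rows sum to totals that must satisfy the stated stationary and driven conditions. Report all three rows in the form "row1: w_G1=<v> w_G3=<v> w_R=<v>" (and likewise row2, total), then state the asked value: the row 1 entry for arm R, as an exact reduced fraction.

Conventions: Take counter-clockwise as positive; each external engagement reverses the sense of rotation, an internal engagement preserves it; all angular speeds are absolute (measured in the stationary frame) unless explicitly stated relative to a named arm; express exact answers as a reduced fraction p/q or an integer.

topology: planetary set — G1 34T / G2 29T / G3 92T, arm = carrier (Willis)
row 1: whole set turns with the arm by x
row 2 — arm fixed, fixed-axis ratios: sun y, ring −(34/92)·y, arm 0
boundary: total ω_sun = x + y = 0 and total ω_ring = x − (34/92)·y = 1  ⇒  y = -46/63, x = 46/63
row 2 ring = −(34/92)·(-46/63) = 17/63
totals (row 1 + row 2): sun 46/63 + (-46/63) = 0, ring 46/63 + 17/63 = 1, arm 46/63 + 0 = 46/63
asked cell (row1, arm) = 46/63

row1: w_G1=46/63 w_G3=46/63 w_R=46/63
row2: w_G1=-46/63 w_G3=17/63 w_R=0
total: w_G1=0 w_G3=1 w_R=46/63
asked value: 46/63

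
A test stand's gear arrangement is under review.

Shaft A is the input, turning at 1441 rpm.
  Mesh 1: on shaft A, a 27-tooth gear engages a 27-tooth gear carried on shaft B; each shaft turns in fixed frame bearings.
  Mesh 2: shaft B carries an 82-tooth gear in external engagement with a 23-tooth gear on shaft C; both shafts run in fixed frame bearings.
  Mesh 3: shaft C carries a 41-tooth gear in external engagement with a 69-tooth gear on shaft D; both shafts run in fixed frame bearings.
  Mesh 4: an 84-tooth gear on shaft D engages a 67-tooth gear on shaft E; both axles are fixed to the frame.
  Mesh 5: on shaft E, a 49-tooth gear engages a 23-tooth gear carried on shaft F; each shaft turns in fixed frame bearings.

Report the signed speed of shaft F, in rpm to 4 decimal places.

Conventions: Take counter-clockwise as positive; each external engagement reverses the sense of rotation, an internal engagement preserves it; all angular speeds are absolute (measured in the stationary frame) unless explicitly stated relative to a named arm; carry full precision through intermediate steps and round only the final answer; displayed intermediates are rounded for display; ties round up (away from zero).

class = fixed-axis compound train [5 meshes; 5 ratios multiply, 5 sense flips]
mesh 1 [27T→27T]: ω = 1441.0000×27/27 = 1441.0000 rpm, sense flips to −
mesh 2 [82T→23T]: ω = 1441.0000×82/23 = 5137.4783 rpm, sense flips to +
mesh 3 [41T→69T]: ω = 5137.4783×41/69 = 3052.7045 rpm, sense flips to −
mesh 4 [84T→67T]: ω = 3052.7045×84/67 = 3827.2713 rpm, sense flips to +
mesh 5 [49T→23T]: ω = 3827.2713×49/23 = 8153.7519 rpm, sense flips to −
signed output speed = -8153.7519 rpm

-8153.7519 rpm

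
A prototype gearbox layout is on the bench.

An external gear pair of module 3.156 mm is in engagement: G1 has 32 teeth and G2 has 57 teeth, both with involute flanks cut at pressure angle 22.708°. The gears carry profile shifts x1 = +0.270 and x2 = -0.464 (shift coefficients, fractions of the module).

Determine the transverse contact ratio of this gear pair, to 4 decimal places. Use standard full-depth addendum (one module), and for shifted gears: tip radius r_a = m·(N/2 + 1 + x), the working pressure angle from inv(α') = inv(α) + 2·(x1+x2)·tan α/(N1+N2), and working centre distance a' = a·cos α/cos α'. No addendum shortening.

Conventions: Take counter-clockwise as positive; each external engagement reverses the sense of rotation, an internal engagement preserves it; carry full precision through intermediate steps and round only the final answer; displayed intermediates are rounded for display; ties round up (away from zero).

topology: single-mesh involute geometry — m = 3.156, 32T/57T pair
base radii: r_b1 = 46.581762, r_b2 = 82.973764
tip radii: r_a1 = 54.504120, r_a2 = 91.637616
inv(α') = inv(22.708°) + 2·(+0.270-0.464)·tan α/(32+57) = 0.02031941  ⇒  α' = 22.09280°
a' = a·cos α / cos α' = 140.4420·cos 22.708°/cos 22.09280° = 139.821814
action lengths: √(r_a1²−r_b1²) = 28.299091, √(r_a2²−r_b2²) = 38.894822
base pitch p_b = π·m·cos α = 9.146308
CR = (28.299091 + 38.894822 − 139.821814·sin 22.09280°)/9.146308 = 1.596911
contact ratio ≈ 1.5969

1.5969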